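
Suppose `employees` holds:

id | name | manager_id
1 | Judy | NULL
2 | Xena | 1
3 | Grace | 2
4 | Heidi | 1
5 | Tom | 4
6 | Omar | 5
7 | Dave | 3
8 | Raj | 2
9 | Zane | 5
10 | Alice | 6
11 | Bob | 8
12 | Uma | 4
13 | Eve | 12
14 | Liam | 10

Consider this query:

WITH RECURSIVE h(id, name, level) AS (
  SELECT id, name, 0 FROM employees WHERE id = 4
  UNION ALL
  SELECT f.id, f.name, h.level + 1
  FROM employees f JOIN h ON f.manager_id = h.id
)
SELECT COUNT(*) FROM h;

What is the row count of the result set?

8

Base: id=4 (Heidi) at level 0.
Iteration 1: rows with manager_id in {4} -> Tom (id 5, level 1), Uma (id 12, level 1).
Iteration 2: rows with manager_id in {5,12} -> Omar (id 6, level 2), Zane (id 9, level 2), Eve (id 13, level 2).
Iteration 3: rows with manager_id in {6,9,13} -> Alice (id 10, level 3).
Iteration 4: rows with manager_id in {10} -> Liam (id 14, level 4).
Iteration 5: no rows with manager_id in {14}; recursion stops.
Total rows emitted: 8.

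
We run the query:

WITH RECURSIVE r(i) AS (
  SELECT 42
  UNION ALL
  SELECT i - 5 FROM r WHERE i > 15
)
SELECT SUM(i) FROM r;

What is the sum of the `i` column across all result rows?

189

Base: i=42.
Iteration 1: 42 > 15 holds -> i = 42 - 5 = 37.
Iteration 2: 37 > 15 holds -> i = 37 - 5 = 32.
Iteration 3: 32 > 15 holds -> i = 32 - 5 = 27.
Iteration 4: 27 > 15 holds -> i = 27 - 5 = 22.
Iteration 5: 22 > 15 holds -> i = 22 - 5 = 17.
Iteration 6: 17 > 15 holds -> i = 17 - 5 = 12.
Iteration 7: 12 > 15 fails; recursion stops.
SUM(i) = 42 + 37 + 32 + 27 + 22 + 17 + 12 = 189.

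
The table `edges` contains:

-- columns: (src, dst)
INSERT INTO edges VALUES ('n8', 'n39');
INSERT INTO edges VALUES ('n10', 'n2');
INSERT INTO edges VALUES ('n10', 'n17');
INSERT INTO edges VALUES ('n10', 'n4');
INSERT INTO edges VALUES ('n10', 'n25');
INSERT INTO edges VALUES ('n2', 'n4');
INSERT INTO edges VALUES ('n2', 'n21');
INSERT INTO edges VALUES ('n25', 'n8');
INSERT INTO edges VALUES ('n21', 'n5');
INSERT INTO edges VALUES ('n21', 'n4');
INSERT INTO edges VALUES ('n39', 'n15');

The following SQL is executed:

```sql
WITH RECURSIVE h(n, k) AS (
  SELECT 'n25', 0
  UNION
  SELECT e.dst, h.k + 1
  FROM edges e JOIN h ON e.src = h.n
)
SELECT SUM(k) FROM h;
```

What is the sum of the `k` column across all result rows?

Base: (n25, k=0).
Iteration 1: edges from {n25} -> (n8, k=1).
Iteration 2: edges from {n8} -> (n39, k=2).
Iteration 3: edges from {n39} -> (n15, k=3).
Iteration 4: no outgoing edges from {n15}; recursion stops.
SUM(k) = 0 + 1 + 2 + 3 = 6.

6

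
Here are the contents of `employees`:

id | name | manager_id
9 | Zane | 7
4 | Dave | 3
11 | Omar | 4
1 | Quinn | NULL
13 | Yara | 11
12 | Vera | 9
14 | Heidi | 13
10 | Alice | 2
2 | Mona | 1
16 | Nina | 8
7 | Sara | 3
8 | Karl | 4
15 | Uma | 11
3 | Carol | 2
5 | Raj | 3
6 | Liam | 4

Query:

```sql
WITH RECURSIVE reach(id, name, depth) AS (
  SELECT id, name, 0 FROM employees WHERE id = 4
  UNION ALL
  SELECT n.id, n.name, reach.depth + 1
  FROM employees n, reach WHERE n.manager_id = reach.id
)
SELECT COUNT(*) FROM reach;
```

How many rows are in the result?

Base: id=4 (Dave) at depth 0.
Iteration 1: rows with manager_id in {4} -> Liam (id 6, depth 1), Karl (id 8, depth 1), Omar (id 11, depth 1).
Iteration 2: rows with manager_id in {6,8,11} -> Yara (id 13, depth 2), Uma (id 15, depth 2), Nina (id 16, depth 2).
Iteration 3: rows with manager_id in {13,15,16} -> Heidi (id 14, depth 3).
Iteration 4: no rows with manager_id in {14}; recursion stops.
Total rows emitted: 8.

8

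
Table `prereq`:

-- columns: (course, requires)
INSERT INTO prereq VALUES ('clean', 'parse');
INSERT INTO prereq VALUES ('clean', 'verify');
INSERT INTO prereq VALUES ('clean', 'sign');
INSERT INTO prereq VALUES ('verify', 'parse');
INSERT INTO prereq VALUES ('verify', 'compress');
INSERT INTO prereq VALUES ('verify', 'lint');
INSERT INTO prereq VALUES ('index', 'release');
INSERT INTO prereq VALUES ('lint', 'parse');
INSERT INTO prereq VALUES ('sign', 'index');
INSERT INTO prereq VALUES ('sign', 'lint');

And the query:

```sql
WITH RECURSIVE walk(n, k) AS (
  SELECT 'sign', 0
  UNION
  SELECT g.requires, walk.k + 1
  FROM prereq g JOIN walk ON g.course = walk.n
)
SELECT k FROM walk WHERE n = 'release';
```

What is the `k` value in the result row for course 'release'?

2

Base: (sign, k=0).
Iteration 1: edges from {sign} -> (index, k=1), (lint, k=1).
Iteration 2: edges from {index,lint} -> (parse, k=2), (release, k=2).
Iteration 3: no outgoing edges from {parse,release}; recursion stops.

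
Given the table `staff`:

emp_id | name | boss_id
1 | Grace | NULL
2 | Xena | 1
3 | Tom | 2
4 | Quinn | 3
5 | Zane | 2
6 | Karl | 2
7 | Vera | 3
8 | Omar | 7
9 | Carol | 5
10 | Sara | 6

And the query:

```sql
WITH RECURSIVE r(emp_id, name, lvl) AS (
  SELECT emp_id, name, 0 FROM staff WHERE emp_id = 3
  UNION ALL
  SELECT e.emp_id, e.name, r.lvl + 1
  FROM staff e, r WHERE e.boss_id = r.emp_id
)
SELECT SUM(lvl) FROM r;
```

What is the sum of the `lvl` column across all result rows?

4

Base: emp_id=3 (Tom) at lvl 0.
Iteration 1: rows with boss_id in {3} -> Quinn (id 4, lvl 1), Vera (id 7, lvl 1).
Iteration 2: rows with boss_id in {4,7} -> Omar (id 8, lvl 2).
Iteration 3: no rows with boss_id in {8}; recursion stops.
SUM(lvl) = 0 + 1 + 1 + 2 = 4.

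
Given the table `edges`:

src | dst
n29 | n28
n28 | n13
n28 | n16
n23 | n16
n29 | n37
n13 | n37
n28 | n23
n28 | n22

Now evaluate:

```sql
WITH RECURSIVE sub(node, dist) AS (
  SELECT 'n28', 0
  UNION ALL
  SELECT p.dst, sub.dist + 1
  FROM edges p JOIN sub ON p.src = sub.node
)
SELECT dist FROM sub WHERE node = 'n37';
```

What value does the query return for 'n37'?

2

Base: (n28, dist=0).
Iteration 1: edges from {n28} -> (n13, dist=1), (n16, dist=1), (n22, dist=1), (n23, dist=1).
Iteration 2: edges from {n13,n16,n22,n23} -> (n16, dist=2), (n37, dist=2).
Iteration 3: no outgoing edges from {n16,n37}; recursion stops.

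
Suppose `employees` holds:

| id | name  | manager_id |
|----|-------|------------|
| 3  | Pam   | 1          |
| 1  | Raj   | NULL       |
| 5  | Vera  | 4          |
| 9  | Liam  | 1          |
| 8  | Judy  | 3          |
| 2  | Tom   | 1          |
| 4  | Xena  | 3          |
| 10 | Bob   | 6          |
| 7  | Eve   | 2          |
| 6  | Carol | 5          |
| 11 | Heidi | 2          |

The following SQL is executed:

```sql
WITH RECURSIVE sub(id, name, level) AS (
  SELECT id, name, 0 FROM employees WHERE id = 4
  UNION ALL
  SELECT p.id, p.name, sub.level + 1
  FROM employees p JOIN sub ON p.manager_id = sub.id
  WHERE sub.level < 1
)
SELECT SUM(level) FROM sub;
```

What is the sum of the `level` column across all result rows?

1

Base: id=4 (Xena) at level 0.
Iteration 1: rows with manager_id in {4} -> Vera (id 5, level 1).
Iteration 2: level < 1 fails for all current rows; recursion stops.
SUM(level) = 0 + 1 = 1.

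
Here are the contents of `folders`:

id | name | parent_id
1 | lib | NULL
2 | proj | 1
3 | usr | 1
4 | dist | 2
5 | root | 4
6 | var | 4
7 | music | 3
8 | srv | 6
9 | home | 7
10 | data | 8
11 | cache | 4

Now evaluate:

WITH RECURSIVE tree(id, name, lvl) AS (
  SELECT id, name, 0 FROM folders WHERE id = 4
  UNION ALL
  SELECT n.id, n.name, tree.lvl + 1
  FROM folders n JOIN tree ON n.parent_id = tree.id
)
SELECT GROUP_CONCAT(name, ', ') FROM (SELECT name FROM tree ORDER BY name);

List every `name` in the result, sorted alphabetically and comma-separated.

cache, data, dist, root, srv, var

Base: id=4 (dist) at lvl 0.
Iteration 1: rows with parent_id in {4} -> root (id 5, lvl 1), var (id 6, lvl 1), cache (id 11, lvl 1).
Iteration 2: rows with parent_id in {5,6,11} -> srv (id 8, lvl 2).
Iteration 3: rows with parent_id in {8} -> data (id 10, lvl 3).
Iteration 4: no rows with parent_id in {10}; recursion stops.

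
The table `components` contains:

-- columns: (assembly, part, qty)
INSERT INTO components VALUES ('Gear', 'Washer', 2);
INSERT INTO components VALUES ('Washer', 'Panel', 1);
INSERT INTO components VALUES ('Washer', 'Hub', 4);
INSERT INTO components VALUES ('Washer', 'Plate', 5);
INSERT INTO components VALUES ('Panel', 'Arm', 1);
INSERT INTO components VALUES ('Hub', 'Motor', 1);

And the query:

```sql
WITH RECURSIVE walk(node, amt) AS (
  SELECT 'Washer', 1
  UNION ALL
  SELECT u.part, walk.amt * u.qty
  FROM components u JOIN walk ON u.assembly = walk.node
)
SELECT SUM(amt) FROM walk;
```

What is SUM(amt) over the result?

16

Base: (Washer, amt=1).
Iteration 1: components of {Washer} -> Hub = 1*4 = 4, Panel = 1*1 = 1, Plate = 1*5 = 5.
Iteration 2: components of {Hub,Panel,Plate} -> Arm = 1*1 = 1, Motor = 4*1 = 4.
Iteration 3: no further components; recursion stops.
SUM(amt) = 1 + 1 + 4 + 5 + 1 + 4 = 16.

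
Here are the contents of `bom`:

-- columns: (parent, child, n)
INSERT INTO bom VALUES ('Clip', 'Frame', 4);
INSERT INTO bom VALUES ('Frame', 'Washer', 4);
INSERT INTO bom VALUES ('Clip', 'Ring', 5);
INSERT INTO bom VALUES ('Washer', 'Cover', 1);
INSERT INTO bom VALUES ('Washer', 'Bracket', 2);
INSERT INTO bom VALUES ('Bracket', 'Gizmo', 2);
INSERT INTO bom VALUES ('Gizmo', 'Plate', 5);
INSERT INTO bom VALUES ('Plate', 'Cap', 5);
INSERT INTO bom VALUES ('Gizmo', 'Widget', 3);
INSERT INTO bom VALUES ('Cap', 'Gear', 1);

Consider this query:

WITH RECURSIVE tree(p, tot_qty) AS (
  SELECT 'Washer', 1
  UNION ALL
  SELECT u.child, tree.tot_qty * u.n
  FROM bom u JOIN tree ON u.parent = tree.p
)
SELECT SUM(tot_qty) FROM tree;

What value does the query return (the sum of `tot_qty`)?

240

Base: (Washer, tot_qty=1).
Iteration 1: components of {Washer} -> Bracket = 1*2 = 2, Cover = 1*1 = 1.
Iteration 2: components of {Bracket,Cover} -> Gizmo = 2*2 = 4.
Iteration 3: components of {Gizmo} -> Plate = 4*5 = 20, Widget = 4*3 = 12.
Iteration 4: components of {Plate,Widget} -> Cap = 20*5 = 100.
Iteration 5: components of {Cap} -> Gear = 100*1 = 100.
Iteration 6: no further components; recursion stops.
SUM(tot_qty) = 1 + 1 + 2 + 4 + 20 + 12 + 100 + 100 = 240.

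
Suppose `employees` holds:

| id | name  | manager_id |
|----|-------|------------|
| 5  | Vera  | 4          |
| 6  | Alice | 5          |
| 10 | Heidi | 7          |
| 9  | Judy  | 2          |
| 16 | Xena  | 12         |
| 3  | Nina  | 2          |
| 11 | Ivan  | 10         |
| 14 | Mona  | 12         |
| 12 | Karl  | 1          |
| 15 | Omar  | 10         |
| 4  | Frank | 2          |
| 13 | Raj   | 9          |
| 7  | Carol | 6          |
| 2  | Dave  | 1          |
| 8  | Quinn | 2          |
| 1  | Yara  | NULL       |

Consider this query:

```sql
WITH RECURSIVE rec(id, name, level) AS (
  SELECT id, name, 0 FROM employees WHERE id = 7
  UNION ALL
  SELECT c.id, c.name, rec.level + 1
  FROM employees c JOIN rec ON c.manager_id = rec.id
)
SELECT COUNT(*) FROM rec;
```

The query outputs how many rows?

Base: id=7 (Carol) at level 0.
Iteration 1: rows with manager_id in {7} -> Heidi (id 10, level 1).
Iteration 2: rows with manager_id in {10} -> Ivan (id 11, level 2), Omar (id 15, level 2).
Iteration 3: no rows with manager_id in {11,15}; recursion stops.
Total rows emitted: 4.

4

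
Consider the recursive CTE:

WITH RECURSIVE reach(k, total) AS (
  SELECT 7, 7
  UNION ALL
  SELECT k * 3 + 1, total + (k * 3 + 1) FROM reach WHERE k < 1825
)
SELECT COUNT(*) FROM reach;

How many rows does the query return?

Base: k=7, total=7.
Iteration 1: 7 < 1825 holds -> k = 7 * 3 + 1 = 22, total = 7 + 22 = 29.
Iteration 2: 22 < 1825 holds -> k = 22 * 3 + 1 = 67, total = 29 + 67 = 96.
Iteration 3: 67 < 1825 holds -> k = 67 * 3 + 1 = 202, total = 96 + 202 = 298.
Iteration 4: 202 < 1825 holds -> k = 202 * 3 + 1 = 607, total = 298 + 607 = 905.
Iteration 5: 607 < 1825 holds -> k = 607 * 3 + 1 = 1822, total = 905 + 1822 = 2727.
Iteration 6: 1822 < 1825 holds -> k = 1822 * 3 + 1 = 5467, total = 2727 + 5467 = 8194.
Iteration 7: 5467 < 1825 fails; recursion stops.
Total rows emitted: 7.

7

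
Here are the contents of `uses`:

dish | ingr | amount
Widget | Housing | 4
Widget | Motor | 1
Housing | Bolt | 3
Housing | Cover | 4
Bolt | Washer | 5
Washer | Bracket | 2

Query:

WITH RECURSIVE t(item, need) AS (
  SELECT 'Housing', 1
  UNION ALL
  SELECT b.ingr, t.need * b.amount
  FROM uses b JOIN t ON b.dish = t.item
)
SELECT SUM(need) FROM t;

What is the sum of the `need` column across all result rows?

Base: (Housing, need=1).
Iteration 1: components of {Housing} -> Bolt = 1*3 = 3, Cover = 1*4 = 4.
Iteration 2: components of {Bolt,Cover} -> Washer = 3*5 = 15.
Iteration 3: components of {Washer} -> Bracket = 15*2 = 30.
Iteration 4: no further components; recursion stops.
SUM(need) = 1 + 3 + 4 + 15 + 30 = 53.

53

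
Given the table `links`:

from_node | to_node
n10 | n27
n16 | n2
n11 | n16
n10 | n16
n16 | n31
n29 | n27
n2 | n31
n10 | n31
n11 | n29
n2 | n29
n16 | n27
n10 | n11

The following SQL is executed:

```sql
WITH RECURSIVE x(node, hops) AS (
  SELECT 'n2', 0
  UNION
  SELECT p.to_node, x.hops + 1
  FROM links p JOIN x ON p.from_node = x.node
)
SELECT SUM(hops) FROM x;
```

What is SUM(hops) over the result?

4

Base: (n2, hops=0).
Iteration 1: edges from {n2} -> (n29, hops=1), (n31, hops=1).
Iteration 2: edges from {n29,n31} -> (n27, hops=2).
Iteration 3: no outgoing edges from {n27}; recursion stops.
SUM(hops) = 0 + 1 + 1 + 2 = 4.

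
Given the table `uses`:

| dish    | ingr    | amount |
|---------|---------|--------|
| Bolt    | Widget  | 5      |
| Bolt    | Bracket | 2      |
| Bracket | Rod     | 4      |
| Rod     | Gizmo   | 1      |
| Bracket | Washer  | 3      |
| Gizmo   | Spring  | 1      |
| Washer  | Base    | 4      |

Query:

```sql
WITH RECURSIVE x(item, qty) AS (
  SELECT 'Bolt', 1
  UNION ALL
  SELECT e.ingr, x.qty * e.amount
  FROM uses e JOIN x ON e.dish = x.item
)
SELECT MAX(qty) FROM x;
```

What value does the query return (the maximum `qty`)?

Base: (Bolt, qty=1).
Iteration 1: components of {Bolt} -> Bracket = 1*2 = 2, Widget = 1*5 = 5.
Iteration 2: components of {Bracket,Widget} -> Rod = 2*4 = 8, Washer = 2*3 = 6.
Iteration 3: components of {Rod,Washer} -> Base = 6*4 = 24, Gizmo = 8*1 = 8.
Iteration 4: components of {Base,Gizmo} -> Spring = 8*1 = 8.
Iteration 5: no further components; recursion stops.
qty values: 1, 5, 2, 8, 6, 8, 24, 8; the maximum is 24.

24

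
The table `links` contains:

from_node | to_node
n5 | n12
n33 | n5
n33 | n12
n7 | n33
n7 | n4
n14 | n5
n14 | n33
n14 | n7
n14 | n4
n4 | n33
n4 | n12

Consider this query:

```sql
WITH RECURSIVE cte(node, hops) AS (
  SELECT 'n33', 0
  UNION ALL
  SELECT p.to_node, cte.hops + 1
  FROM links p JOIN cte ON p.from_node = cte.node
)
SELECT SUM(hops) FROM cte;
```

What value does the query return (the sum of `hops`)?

Base: (n33, hops=0).
Iteration 1: edges from {n33} -> (n12, hops=1), (n5, hops=1).
Iteration 2: edges from {n12,n5} -> (n12, hops=2).
Iteration 3: no outgoing edges from {n12}; recursion stops.
SUM(hops) = 0 + 1 + 1 + 2 = 4.

4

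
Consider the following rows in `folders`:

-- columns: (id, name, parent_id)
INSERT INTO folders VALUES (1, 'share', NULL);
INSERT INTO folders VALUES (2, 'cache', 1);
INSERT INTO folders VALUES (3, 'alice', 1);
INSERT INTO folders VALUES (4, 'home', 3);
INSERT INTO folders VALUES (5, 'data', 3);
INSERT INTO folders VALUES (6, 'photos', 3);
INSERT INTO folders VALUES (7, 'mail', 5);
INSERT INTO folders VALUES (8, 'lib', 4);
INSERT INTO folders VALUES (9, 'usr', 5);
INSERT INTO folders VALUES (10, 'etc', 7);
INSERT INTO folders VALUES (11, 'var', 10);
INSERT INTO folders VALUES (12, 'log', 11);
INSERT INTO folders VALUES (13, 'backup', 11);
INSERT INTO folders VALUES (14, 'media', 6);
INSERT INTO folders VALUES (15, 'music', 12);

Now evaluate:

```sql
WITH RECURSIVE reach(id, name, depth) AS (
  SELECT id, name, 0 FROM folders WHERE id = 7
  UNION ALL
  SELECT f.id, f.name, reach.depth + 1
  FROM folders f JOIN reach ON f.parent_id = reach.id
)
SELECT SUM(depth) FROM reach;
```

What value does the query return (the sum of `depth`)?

Base: id=7 (mail) at depth 0.
Iteration 1: rows with parent_id in {7} -> etc (id 10, depth 1).
Iteration 2: rows with parent_id in {10} -> var (id 11, depth 2).
Iteration 3: rows with parent_id in {11} -> log (id 12, depth 3), backup (id 13, depth 3).
Iteration 4: rows with parent_id in {12,13} -> music (id 15, depth 4).
Iteration 5: no rows with parent_id in {15}; recursion stops.
SUM(depth) = 0 + 1 + 2 + 3 + 3 + 4 = 13.

13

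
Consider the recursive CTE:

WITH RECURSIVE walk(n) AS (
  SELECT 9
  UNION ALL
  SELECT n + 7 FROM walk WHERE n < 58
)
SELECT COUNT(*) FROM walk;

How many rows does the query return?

8

Base: n=9.
Iteration 1: 9 < 58 holds -> n = 9 + 7 = 16.
Iteration 2: 16 < 58 holds -> n = 16 + 7 = 23.
Iteration 3: 23 < 58 holds -> n = 23 + 7 = 30.
Iteration 4: 30 < 58 holds -> n = 30 + 7 = 37.
Iteration 5: 37 < 58 holds -> n = 37 + 7 = 44.
Iteration 6: 44 < 58 holds -> n = 44 + 7 = 51.
Iteration 7: 51 < 58 holds -> n = 51 + 7 = 58.
Iteration 8: 58 < 58 fails; recursion stops.
Total rows emitted: 8.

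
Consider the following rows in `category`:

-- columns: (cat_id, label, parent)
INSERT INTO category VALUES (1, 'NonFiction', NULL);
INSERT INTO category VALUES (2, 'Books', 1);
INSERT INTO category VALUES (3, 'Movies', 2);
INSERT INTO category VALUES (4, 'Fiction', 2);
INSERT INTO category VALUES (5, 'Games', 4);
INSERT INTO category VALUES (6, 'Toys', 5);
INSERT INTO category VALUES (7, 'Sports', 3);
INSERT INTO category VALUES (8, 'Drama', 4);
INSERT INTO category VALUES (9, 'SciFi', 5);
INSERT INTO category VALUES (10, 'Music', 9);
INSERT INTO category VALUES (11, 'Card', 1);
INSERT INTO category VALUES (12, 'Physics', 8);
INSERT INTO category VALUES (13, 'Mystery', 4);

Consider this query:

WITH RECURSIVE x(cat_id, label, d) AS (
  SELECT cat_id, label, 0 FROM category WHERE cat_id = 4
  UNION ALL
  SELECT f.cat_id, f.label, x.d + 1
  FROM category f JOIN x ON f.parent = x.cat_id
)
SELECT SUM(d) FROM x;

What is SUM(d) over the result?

12

Base: cat_id=4 (Fiction) at d 0.
Iteration 1: rows with parent in {4} -> Games (id 5, d 1), Drama (id 8, d 1), Mystery (id 13, d 1).
Iteration 2: rows with parent in {5,8,13} -> Toys (id 6, d 2), SciFi (id 9, d 2), Physics (id 12, d 2).
Iteration 3: rows with parent in {6,9,12} -> Music (id 10, d 3).
Iteration 4: no rows with parent in {10}; recursion stops.
SUM(d) = 0 + 1 + 1 + 1 + 2 + 2 + 2 + 3 = 12.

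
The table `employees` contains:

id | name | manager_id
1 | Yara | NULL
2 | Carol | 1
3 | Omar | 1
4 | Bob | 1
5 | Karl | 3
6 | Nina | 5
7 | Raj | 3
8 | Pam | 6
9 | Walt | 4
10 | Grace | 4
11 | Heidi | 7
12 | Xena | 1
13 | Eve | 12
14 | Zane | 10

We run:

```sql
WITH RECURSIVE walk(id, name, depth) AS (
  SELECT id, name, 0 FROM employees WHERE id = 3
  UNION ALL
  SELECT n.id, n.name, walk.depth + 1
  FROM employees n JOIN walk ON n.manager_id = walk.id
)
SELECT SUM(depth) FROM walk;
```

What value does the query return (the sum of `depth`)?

Base: id=3 (Omar) at depth 0.
Iteration 1: rows with manager_id in {3} -> Karl (id 5, depth 1), Raj (id 7, depth 1).
Iteration 2: rows with manager_id in {5,7} -> Nina (id 6, depth 2), Heidi (id 11, depth 2).
Iteration 3: rows with manager_id in {6,11} -> Pam (id 8, depth 3).
Iteration 4: no rows with manager_id in {8}; recursion stops.
SUM(depth) = 0 + 1 + 1 + 2 + 2 + 3 = 9.

9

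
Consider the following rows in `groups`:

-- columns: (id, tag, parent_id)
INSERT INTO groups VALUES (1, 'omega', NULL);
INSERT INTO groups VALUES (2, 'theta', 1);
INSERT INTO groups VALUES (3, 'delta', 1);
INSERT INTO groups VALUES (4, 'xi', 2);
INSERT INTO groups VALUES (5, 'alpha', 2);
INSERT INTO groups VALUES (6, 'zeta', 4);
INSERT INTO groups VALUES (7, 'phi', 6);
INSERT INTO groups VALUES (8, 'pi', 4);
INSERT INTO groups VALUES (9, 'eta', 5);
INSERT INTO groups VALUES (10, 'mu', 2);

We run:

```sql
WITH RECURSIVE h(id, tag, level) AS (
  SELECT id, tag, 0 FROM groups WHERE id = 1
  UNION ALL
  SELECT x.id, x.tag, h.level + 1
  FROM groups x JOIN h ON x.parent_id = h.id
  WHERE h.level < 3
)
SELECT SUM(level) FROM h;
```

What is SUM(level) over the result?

Base: id=1 (omega) at level 0.
Iteration 1: rows with parent_id in {1} -> theta (id 2, level 1), delta (id 3, level 1).
Iteration 2: rows with parent_id in {2,3} -> xi (id 4, level 2), alpha (id 5, level 2), mu (id 10, level 2).
Iteration 3: rows with parent_id in {4,5,10} -> zeta (id 6, level 3), pi (id 8, level 3), eta (id 9, level 3).
Iteration 4: level < 3 fails for all current rows; recursion stops.
SUM(level) = 0 + 1 + 1 + 2 + 2 + 2 + 3 + 3 + 3 = 17.

17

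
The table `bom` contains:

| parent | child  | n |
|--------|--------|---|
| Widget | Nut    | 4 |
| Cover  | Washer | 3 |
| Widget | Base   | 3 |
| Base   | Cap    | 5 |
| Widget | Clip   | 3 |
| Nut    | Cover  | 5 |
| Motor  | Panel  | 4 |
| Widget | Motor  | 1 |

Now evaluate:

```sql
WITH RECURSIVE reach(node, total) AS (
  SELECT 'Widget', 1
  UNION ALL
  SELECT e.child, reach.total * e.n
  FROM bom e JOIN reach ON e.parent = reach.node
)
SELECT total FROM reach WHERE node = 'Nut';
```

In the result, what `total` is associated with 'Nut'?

4

Base: (Widget, total=1).
Iteration 1: components of {Widget} -> Base = 1*3 = 3, Clip = 1*3 = 3, Motor = 1*1 = 1, Nut = 1*4 = 4.
Iteration 2: components of {Base,Clip,Motor,Nut} -> Cap = 3*5 = 15, Cover = 4*5 = 20, Panel = 1*4 = 4.
Iteration 3: components of {Cap,Cover,Panel} -> Washer = 20*3 = 60.
Iteration 4: no further components; recursion stops.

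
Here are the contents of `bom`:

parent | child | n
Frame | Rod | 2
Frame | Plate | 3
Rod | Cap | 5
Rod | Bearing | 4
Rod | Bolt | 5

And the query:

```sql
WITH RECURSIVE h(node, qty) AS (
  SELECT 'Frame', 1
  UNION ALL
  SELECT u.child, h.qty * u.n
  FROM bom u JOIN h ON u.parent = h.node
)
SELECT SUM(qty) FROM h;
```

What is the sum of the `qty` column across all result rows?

34

Base: (Frame, qty=1).
Iteration 1: components of {Frame} -> Plate = 1*3 = 3, Rod = 1*2 = 2.
Iteration 2: components of {Plate,Rod} -> Bearing = 2*4 = 8, Bolt = 2*5 = 10, Cap = 2*5 = 10.
Iteration 3: no further components; recursion stops.
SUM(qty) = 1 + 2 + 3 + 10 + 8 + 10 = 34.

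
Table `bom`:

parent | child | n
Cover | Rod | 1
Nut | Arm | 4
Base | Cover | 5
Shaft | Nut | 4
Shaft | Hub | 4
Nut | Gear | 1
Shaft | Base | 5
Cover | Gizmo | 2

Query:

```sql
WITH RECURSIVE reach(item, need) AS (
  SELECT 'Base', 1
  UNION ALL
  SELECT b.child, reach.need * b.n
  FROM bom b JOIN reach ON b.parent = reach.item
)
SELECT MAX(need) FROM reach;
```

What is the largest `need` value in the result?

Base: (Base, need=1).
Iteration 1: components of {Base} -> Cover = 1*5 = 5.
Iteration 2: components of {Cover} -> Gizmo = 5*2 = 10, Rod = 5*1 = 5.
Iteration 3: no further components; recursion stops.
need values: 1, 5, 10, 5; the maximum is 10.

10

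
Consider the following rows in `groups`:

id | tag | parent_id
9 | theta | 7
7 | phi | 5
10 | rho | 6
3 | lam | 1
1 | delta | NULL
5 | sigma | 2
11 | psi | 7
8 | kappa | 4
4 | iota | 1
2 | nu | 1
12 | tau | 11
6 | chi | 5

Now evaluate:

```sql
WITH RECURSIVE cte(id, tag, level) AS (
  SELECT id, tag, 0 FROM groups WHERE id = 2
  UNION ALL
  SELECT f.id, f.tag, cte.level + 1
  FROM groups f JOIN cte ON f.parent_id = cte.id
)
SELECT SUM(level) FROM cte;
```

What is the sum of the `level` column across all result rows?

18

Base: id=2 (nu) at level 0.
Iteration 1: rows with parent_id in {2} -> sigma (id 5, level 1).
Iteration 2: rows with parent_id in {5} -> chi (id 6, level 2), phi (id 7, level 2).
Iteration 3: rows with parent_id in {6,7} -> theta (id 9, level 3), rho (id 10, level 3), psi (id 11, level 3).
Iteration 4: rows with parent_id in {9,10,11} -> tau (id 12, level 4).
Iteration 5: no rows with parent_id in {12}; recursion stops.
SUM(level) = 0 + 1 + 2 + 2 + 3 + 3 + 3 + 4 = 18.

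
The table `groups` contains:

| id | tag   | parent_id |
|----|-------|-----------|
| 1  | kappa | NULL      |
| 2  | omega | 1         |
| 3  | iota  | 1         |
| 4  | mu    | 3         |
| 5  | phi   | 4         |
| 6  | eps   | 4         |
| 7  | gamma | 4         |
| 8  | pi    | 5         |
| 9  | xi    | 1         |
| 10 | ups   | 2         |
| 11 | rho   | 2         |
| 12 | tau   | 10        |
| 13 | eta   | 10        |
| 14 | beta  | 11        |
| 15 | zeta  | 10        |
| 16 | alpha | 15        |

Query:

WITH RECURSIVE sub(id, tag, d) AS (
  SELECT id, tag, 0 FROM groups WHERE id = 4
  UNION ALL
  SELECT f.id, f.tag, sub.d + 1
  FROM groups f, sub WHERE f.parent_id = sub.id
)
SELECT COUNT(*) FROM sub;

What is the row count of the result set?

Base: id=4 (mu) at d 0.
Iteration 1: rows with parent_id in {4} -> phi (id 5, d 1), eps (id 6, d 1), gamma (id 7, d 1).
Iteration 2: rows with parent_id in {5,6,7} -> pi (id 8, d 2).
Iteration 3: no rows with parent_id in {8}; recursion stops.
Total rows emitted: 5.

5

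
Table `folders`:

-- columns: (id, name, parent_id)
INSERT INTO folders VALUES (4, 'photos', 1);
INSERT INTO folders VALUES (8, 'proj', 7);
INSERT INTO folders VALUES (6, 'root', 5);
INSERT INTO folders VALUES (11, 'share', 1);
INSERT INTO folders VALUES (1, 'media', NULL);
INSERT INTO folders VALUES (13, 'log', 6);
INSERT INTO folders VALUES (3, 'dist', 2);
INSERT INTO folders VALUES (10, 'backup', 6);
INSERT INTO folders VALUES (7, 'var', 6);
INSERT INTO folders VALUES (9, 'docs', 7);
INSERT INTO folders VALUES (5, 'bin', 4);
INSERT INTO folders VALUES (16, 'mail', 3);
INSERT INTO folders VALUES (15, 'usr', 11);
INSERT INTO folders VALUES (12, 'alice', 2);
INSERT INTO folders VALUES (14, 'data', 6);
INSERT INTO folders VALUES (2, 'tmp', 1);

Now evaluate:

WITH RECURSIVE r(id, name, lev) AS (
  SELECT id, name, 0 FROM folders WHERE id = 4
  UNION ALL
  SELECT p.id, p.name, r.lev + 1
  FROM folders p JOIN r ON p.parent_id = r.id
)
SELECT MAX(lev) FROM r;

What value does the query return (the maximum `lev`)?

Base: id=4 (photos) at lev 0.
Iteration 1: rows with parent_id in {4} -> bin (id 5, lev 1).
Iteration 2: rows with parent_id in {5} -> root (id 6, lev 2).
Iteration 3: rows with parent_id in {6} -> var (id 7, lev 3), backup (id 10, lev 3), log (id 13, lev 3), data (id 14, lev 3).
Iteration 4: rows with parent_id in {7,10,13,14} -> proj (id 8, lev 4), docs (id 9, lev 4).
Iteration 5: no rows with parent_id in {8,9}; recursion stops.
lev values: 0, 1, 2, 3, 3, 3, 3, 4, 4; the maximum is 4.

4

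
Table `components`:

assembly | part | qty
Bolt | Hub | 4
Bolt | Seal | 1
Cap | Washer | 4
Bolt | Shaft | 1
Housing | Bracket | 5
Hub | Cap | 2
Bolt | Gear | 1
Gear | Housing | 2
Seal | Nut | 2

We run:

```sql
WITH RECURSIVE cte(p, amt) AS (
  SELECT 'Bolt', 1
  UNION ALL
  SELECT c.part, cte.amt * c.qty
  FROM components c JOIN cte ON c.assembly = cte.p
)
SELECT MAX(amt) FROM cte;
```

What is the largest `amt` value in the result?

Base: (Bolt, amt=1).
Iteration 1: components of {Bolt} -> Gear = 1*1 = 1, Hub = 1*4 = 4, Seal = 1*1 = 1, Shaft = 1*1 = 1.
Iteration 2: components of {Gear,Hub,Seal,Shaft} -> Cap = 4*2 = 8, Housing = 1*2 = 2, Nut = 1*2 = 2.
Iteration 3: components of {Cap,Housing,Nut} -> Bracket = 2*5 = 10, Washer = 8*4 = 32.
Iteration 4: no further components; recursion stops.
amt values: 1, 4, 1, 1, 1, 8, 2, 2, 32, 10; the maximum is 32.

32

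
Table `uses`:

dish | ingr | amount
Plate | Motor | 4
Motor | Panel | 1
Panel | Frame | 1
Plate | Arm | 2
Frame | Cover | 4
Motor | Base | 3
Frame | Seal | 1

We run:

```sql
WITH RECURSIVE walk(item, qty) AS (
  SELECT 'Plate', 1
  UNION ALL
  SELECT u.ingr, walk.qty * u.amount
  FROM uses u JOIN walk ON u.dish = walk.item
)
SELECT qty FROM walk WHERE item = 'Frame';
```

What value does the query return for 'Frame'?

Base: (Plate, qty=1).
Iteration 1: components of {Plate} -> Arm = 1*2 = 2, Motor = 1*4 = 4.
Iteration 2: components of {Arm,Motor} -> Base = 4*3 = 12, Panel = 4*1 = 4.
Iteration 3: components of {Base,Panel} -> Frame = 4*1 = 4.
Iteration 4: components of {Frame} -> Cover = 4*4 = 16, Seal = 4*1 = 4.
Iteration 5: no further components; recursion stops.

4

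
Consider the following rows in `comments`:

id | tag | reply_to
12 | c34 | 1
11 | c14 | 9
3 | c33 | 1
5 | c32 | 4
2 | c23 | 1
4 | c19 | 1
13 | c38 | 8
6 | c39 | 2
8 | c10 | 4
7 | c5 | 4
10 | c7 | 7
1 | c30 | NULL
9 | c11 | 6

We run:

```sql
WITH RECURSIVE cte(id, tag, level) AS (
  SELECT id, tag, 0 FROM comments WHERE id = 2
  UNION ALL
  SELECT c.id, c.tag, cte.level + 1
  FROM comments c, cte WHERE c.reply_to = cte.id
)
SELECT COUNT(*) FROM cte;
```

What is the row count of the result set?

4

Base: id=2 (c23) at level 0.
Iteration 1: rows with reply_to in {2} -> c39 (id 6, level 1).
Iteration 2: rows with reply_to in {6} -> c11 (id 9, level 2).
Iteration 3: rows with reply_to in {9} -> c14 (id 11, level 3).
Iteration 4: no rows with reply_to in {11}; recursion stops.
Total rows emitted: 4.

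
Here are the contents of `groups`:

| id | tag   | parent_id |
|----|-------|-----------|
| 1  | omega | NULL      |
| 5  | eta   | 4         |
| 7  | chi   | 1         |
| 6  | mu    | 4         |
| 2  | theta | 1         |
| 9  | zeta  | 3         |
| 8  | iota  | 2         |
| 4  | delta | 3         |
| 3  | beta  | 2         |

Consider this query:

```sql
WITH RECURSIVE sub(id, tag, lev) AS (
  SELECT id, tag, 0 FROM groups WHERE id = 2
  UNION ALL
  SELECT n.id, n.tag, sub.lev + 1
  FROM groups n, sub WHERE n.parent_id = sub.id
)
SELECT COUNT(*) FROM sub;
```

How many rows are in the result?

Base: id=2 (theta) at lev 0.
Iteration 1: rows with parent_id in {2} -> beta (id 3, lev 1), iota (id 8, lev 1).
Iteration 2: rows with parent_id in {3,8} -> delta (id 4, lev 2), zeta (id 9, lev 2).
Iteration 3: rows with parent_id in {4,9} -> eta (id 5, lev 3), mu (id 6, lev 3).
Iteration 4: no rows with parent_id in {5,6}; recursion stops.
Total rows emitted: 7.

7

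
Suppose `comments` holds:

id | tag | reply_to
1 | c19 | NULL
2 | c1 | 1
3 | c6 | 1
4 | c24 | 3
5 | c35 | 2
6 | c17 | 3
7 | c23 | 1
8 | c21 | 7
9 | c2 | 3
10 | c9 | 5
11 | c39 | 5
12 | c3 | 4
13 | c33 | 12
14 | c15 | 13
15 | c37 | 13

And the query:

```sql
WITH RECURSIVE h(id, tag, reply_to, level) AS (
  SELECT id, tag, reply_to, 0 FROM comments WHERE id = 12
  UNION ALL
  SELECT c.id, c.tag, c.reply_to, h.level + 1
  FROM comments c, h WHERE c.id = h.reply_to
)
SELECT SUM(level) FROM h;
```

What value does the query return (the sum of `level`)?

6

Base: id=12 (c3), reply_to=4, level 0.
Iteration 1: join on id=4 -> c24 (id 4, reply_to=3, level 1).
Iteration 2: join on id=3 -> c6 (id 3, reply_to=1, level 2).
Iteration 3: join on id=1 -> c19 (id 1, reply_to=NULL, level 3).
Iteration 4: reply_to is NULL; no match; recursion stops.
SUM(level) = 0 + 1 + 2 + 3 = 6.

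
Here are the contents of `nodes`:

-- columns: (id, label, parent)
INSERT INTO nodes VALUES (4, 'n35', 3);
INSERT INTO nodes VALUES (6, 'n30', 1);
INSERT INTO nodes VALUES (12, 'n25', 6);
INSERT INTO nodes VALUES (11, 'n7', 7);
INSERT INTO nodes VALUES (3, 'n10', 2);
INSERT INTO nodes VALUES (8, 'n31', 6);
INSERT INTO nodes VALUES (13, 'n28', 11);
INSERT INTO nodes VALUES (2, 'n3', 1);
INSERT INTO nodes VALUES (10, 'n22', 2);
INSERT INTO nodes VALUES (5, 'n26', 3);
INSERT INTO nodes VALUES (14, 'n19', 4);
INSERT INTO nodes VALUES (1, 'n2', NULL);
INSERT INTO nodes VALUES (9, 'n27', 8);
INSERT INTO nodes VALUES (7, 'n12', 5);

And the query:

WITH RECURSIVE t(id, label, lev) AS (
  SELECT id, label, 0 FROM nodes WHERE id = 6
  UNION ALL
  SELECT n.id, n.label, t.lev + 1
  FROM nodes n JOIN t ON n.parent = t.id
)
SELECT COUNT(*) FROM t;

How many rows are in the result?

4

Base: id=6 (n30) at lev 0.
Iteration 1: rows with parent in {6} -> n31 (id 8, lev 1), n25 (id 12, lev 1).
Iteration 2: rows with parent in {8,12} -> n27 (id 9, lev 2).
Iteration 3: no rows with parent in {9}; recursion stops.
Total rows emitted: 4.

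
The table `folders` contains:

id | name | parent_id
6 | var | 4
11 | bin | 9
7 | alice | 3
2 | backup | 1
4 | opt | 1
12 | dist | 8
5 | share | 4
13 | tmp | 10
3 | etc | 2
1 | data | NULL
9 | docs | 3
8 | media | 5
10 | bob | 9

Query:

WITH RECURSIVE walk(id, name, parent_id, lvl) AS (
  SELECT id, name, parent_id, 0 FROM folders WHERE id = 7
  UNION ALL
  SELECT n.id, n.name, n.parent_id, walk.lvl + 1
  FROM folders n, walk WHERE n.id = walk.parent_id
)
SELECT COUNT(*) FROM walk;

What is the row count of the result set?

4

Base: id=7 (alice), parent_id=3, lvl 0.
Iteration 1: join on id=3 -> etc (id 3, parent_id=2, lvl 1).
Iteration 2: join on id=2 -> backup (id 2, parent_id=1, lvl 2).
Iteration 3: join on id=1 -> data (id 1, parent_id=NULL, lvl 3).
Iteration 4: parent_id is NULL; no match; recursion stops.
Total rows emitted: 4.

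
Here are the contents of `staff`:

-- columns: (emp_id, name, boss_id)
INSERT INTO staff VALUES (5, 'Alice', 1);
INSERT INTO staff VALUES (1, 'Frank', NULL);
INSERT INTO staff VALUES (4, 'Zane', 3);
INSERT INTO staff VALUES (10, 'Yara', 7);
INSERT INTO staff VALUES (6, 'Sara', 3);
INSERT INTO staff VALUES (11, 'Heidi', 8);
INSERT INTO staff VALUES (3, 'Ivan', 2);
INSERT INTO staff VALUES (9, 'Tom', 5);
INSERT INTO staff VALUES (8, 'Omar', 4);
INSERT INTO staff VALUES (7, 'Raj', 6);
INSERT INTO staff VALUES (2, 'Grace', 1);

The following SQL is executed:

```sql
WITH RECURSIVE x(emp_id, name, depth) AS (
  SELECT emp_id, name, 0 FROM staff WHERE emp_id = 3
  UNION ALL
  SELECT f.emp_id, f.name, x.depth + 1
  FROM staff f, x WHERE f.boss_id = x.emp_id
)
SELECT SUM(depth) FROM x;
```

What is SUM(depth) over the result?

12

Base: emp_id=3 (Ivan) at depth 0.
Iteration 1: rows with boss_id in {3} -> Zane (id 4, depth 1), Sara (id 6, depth 1).
Iteration 2: rows with boss_id in {4,6} -> Raj (id 7, depth 2), Omar (id 8, depth 2).
Iteration 3: rows with boss_id in {7,8} -> Yara (id 10, depth 3), Heidi (id 11, depth 3).
Iteration 4: no rows with boss_id in {10,11}; recursion stops.
SUM(depth) = 0 + 1 + 1 + 2 + 2 + 3 + 3 = 12.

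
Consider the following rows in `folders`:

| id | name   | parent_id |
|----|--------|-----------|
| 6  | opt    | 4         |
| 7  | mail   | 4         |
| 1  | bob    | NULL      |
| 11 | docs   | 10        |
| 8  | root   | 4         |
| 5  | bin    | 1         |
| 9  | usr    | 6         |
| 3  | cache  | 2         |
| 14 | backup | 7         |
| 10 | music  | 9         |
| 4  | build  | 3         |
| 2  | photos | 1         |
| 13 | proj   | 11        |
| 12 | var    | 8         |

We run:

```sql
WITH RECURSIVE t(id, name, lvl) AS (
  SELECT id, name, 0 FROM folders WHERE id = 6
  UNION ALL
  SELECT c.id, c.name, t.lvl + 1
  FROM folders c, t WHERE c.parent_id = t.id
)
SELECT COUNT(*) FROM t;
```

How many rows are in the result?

Base: id=6 (opt) at lvl 0.
Iteration 1: rows with parent_id in {6} -> usr (id 9, lvl 1).
Iteration 2: rows with parent_id in {9} -> music (id 10, lvl 2).
Iteration 3: rows with parent_id in {10} -> docs (id 11, lvl 3).
Iteration 4: rows with parent_id in {11} -> proj (id 13, lvl 4).
Iteration 5: no rows with parent_id in {13}; recursion stops.
Total rows emitted: 5.

5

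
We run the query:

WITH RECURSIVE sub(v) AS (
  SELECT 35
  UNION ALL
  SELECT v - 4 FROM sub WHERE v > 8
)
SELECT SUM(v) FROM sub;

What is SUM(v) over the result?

Base: v=35.
Iteration 1: 35 > 8 holds -> v = 35 - 4 = 31.
Iteration 2: 31 > 8 holds -> v = 31 - 4 = 27.
Iteration 3: 27 > 8 holds -> v = 27 - 4 = 23.
Iteration 4: 23 > 8 holds -> v = 23 - 4 = 19.
Iteration 5: 19 > 8 holds -> v = 19 - 4 = 15.
Iteration 6: 15 > 8 holds -> v = 15 - 4 = 11.
Iteration 7: 11 > 8 holds -> v = 11 - 4 = 7.
Iteration 8: 7 > 8 fails; recursion stops.
SUM(v) = 35 + 31 + 27 + 23 + 19 + 15 + 11 + 7 = 168.

168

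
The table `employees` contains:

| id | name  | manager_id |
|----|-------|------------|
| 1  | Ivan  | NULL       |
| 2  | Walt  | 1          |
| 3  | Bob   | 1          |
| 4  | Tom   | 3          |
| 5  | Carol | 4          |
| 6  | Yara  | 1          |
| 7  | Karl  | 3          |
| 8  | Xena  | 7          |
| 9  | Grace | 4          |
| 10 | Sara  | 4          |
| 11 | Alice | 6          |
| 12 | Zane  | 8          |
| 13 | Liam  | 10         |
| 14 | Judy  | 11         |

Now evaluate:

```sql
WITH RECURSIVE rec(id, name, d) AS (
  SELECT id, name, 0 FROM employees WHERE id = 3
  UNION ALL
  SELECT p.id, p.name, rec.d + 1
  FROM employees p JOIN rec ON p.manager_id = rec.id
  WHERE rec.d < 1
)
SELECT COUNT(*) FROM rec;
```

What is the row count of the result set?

Base: id=3 (Bob) at d 0.
Iteration 1: rows with manager_id in {3} -> Tom (id 4, d 1), Karl (id 7, d 1).
Iteration 2: d < 1 fails for all current rows; recursion stops.
Total rows emitted: 3.

3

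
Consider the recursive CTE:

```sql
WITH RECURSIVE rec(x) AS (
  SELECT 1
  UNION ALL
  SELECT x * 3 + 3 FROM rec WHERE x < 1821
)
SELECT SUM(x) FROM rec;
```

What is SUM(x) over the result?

2722

Base: x=1.
Iteration 1: 1 < 1821 holds -> x = 1 * 3 + 3 = 6.
Iteration 2: 6 < 1821 holds -> x = 6 * 3 + 3 = 21.
Iteration 3: 21 < 1821 holds -> x = 21 * 3 + 3 = 66.
Iteration 4: 66 < 1821 holds -> x = 66 * 3 + 3 = 201.
Iteration 5: 201 < 1821 holds -> x = 201 * 3 + 3 = 606.
Iteration 6: 606 < 1821 holds -> x = 606 * 3 + 3 = 1821.
Iteration 7: 1821 < 1821 fails; recursion stops.
SUM(x) = 1 + 6 + 21 + 66 + 201 + 606 + 1821 = 2722.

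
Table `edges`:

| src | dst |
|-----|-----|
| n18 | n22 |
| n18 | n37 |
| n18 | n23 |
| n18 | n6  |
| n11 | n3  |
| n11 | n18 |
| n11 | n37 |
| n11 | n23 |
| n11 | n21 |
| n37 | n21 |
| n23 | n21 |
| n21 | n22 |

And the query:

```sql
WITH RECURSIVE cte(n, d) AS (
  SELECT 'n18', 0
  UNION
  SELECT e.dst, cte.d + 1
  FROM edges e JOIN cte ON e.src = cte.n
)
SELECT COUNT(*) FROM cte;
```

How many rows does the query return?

7

Base: (n18, d=0).
Iteration 1: edges from {n18} -> (n22, d=1), (n23, d=1), (n37, d=1), (n6, d=1).
Iteration 2: edges from {n22,n23,n37,n6} -> (n21, d=2). [UNION drops 1 duplicate row(s)]
Iteration 3: edges from {n21} -> (n22, d=3).
Iteration 4: no outgoing edges from {n22}; recursion stops.
Total rows emitted: 7.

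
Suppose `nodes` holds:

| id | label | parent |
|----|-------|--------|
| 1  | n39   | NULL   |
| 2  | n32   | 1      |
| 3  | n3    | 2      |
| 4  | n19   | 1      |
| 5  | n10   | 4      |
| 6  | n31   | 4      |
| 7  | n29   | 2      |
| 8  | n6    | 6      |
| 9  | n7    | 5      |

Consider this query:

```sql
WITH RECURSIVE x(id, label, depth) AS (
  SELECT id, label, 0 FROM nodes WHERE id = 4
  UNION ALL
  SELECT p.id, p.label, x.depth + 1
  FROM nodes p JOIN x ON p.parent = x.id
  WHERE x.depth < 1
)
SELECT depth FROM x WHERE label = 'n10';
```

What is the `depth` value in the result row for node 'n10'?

Base: id=4 (n19) at depth 0.
Iteration 1: rows with parent in {4} -> n10 (id 5, depth 1), n31 (id 6, depth 1).
Iteration 2: depth < 1 fails for all current rows; recursion stops.

1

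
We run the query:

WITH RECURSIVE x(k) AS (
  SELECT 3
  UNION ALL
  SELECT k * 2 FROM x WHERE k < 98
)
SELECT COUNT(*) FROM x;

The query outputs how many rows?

7

Base: k=3.
Iteration 1: 3 < 98 holds -> k = 3 * 2 = 6.
Iteration 2: 6 < 98 holds -> k = 6 * 2 = 12.
Iteration 3: 12 < 98 holds -> k = 12 * 2 = 24.
Iteration 4: 24 < 98 holds -> k = 24 * 2 = 48.
Iteration 5: 48 < 98 holds -> k = 48 * 2 = 96.
Iteration 6: 96 < 98 holds -> k = 96 * 2 = 192.
Iteration 7: 192 < 98 fails; recursion stops.
Total rows emitted: 7.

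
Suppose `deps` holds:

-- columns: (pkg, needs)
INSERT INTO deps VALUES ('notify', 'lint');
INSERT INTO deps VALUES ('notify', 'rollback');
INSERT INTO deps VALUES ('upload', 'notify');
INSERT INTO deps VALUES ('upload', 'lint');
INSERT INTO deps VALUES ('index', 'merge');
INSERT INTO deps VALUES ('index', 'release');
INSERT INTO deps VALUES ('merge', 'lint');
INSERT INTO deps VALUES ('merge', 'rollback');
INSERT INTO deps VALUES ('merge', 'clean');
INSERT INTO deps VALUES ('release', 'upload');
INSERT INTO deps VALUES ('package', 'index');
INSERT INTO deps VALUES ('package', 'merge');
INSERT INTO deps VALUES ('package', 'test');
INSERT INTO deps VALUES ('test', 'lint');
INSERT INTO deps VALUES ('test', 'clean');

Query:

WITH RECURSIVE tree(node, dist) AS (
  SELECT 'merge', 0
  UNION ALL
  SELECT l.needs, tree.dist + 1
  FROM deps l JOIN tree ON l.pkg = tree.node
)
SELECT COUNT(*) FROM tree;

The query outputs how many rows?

4

Base: (merge, dist=0).
Iteration 1: edges from {merge} -> (clean, dist=1), (lint, dist=1), (rollback, dist=1).
Iteration 2: no outgoing edges from {clean,lint,rollback}; recursion stops.
Total rows emitted: 4.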